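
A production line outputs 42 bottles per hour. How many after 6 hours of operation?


Production rate: 42 bottles per hour
Time: 6 hours
Total: 42 x 6 = 252 bottles

252 bottles


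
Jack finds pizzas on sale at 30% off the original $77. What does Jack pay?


Calculate the discount amount:
30% of $77 = $23.10
Subtract from original:
$77 - $23.10 = $53.90

$53.90


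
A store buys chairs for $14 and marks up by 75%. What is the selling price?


Calculate the markup amount:
75% of $14 = $10.50
Add to cost:
$14 + $10.50 = $24.50

$24.50


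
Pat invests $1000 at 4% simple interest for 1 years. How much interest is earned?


Use the formula I = P x R x T / 100
P x R x T = 1000 x 4 x 1 = 4000
I = 4000 / 100 = $40

$40


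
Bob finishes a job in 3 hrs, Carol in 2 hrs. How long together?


Bob's rate: 1/3 of the job per hour
Carol's rate: 1/2 of the job per hour
Combined rate: 1/3 + 1/2 = 5/6 per hour
Time = 1 / (5/6) = 6/5 = 1.2 hours

1.2 hours


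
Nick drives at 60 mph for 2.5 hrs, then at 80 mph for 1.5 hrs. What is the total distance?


Leg 1 distance:
60 x 2.5 = 150 miles
Leg 2 distance:
80 x 1.5 = 120 miles
Total distance:
150 + 120 = 270 miles

270 miles


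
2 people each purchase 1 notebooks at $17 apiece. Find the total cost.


Cost per person:
1 x $17 = $17
Group total:
2 x $17 = $34

$34


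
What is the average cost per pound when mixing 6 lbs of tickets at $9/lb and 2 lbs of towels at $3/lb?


Cost of tickets:
6 x $9 = $54
Cost of towels:
2 x $3 = $6
Total cost: $54 + $6 = $60
Total weight: 8 lbs
Average: $60 / 8 = $7.50/lb

$7.50/lb


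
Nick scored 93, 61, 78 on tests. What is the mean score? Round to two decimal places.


Add the scores:
93 + 61 + 78 = 232
Divide by the number of tests:
232 / 3 = 77.3333... ≈ 77.33

77.33


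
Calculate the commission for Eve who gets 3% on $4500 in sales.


Convert rate to decimal:
3% = 0.03
Multiply by sales:
$4500 x 0.03 = $135

$135


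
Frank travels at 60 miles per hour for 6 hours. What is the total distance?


Use the formula: distance = speed x time
Speed = 60 mph, Time = 6 hours
60 x 6 = 360 miles

360 miles


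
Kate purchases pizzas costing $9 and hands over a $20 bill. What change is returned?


Start with the amount paid:
$20
Subtract the price:
$20 - $9 = $11

$11


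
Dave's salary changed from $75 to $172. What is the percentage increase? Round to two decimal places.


Find the absolute change:
|172 - 75| = 97
Divide by original and multiply by 100:
97 / 75 x 100 = 129.3333...% ≈ 129.33%

129.33%


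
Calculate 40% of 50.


Convert percentage to decimal:
40% = 0.4
Multiply:
50 x 0.4 = 20

20


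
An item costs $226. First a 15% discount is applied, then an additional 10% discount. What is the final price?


First discount:
15% of $226 = $33.90
Price after first discount:
$226 - $33.90 = $192.10
Second discount:
10% of $192.10 = $19.21
Final price:
$192.10 - $19.21 = $172.89

$172.89


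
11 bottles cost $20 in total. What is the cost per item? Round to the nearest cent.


Total cost: $20
Number of items: 11
Unit price: $20 / 11 = $1.8181... ≈ $1.82

$1.82


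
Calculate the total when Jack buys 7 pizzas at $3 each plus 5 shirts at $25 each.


Cost of pizzas:
7 x $3 = $21
Cost of shirts:
5 x $25 = $125
Add both:
$21 + $125 = $146

$146


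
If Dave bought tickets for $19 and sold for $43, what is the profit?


Selling price = $43
Cost price = $19
Profit = selling price - cost price:
Profit = $43 - $19 = $24

$24


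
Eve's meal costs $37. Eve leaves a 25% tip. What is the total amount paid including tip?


Calculate the tip:
25% of $37 = $9.25
Add tip to meal cost:
$37 + $9.25 = $46.25

$46.25


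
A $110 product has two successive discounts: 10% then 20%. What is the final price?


First discount:
10% of $110 = $11
Price after first discount:
$110 - $11 = $99
Second discount:
20% of $99 = $19.80
Final price:
$99 - $19.80 = $79.20

$79.20


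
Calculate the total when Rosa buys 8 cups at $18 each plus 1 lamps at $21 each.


Cost of cups:
8 x $18 = $144
Cost of lamps:
1 x $21 = $21
Add both:
$144 + $21 = $165

$165


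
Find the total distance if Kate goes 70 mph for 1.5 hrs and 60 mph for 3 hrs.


Leg 1 distance:
70 x 1.5 = 105 miles
Leg 2 distance:
60 x 3 = 180 miles
Total distance:
105 + 180 = 285 miles

285 miles


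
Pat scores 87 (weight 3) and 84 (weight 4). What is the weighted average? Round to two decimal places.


Weighted sum:
3 x 87 + 4 x 84 = 597
Total weight:
3 + 4 = 7
Weighted average:
597 / 7 = 85.2857... ≈ 85.29

85.29


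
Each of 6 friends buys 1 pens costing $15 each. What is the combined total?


Cost per person:
1 x $15 = $15
Group total:
6 x $15 = $90

$90


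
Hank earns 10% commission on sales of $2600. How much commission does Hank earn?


Convert rate to decimal:
10% = 0.1
Multiply by sales:
$2600 x 0.1 = $260

$260


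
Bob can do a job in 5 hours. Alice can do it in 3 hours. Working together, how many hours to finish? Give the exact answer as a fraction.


Bob's rate: 1/5 of the job per hour
Alice's rate: 1/3 of the job per hour
Combined rate: 1/5 + 1/3 = 8/15 per hour
Time = 1 / (8/15) = 15/8 hours (≈ 1.88 hours)

15/8 hours


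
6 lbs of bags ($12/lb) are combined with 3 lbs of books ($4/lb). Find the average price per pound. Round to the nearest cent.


Cost of bags:
6 x $12 = $72
Cost of books:
3 x $4 = $12
Total cost: $72 + $12 = $84
Total weight: 9 lbs
Average: $84 / 9 = $9.3333... ≈ $9.33/lb

$9.33/lb


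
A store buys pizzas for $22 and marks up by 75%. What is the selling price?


Calculate the markup amount:
75% of $22 = $16.50
Add to cost:
$22 + $16.50 = $38.50

$38.50


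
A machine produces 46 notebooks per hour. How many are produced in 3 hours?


Production rate: 46 notebooks per hour
Time: 3 hours
Total: 46 x 3 = 138 notebooks

138 notebooks


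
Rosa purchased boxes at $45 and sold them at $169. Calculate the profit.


Selling price = $169
Cost price = $45
Profit = selling price - cost price:
Profit = $169 - $45 = $124

$124


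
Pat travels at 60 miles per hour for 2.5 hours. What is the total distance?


Use the formula: distance = speed x time
Speed = 60 mph, Time = 2.5 hours
60 x 2.5 = 150 miles

150 miles


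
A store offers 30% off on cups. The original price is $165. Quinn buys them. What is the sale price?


Calculate the discount amount:
30% of $165 = $49.50
Subtract from original:
$165 - $49.50 = $115.50

$115.50


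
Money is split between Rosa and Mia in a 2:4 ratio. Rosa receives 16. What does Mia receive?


Find the multiplier:
16 / 2 = 8
Apply to Mia's share:
4 x 8 = 32

32


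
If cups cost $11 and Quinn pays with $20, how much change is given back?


Start with the amount paid:
$20
Subtract the price:
$20 - $11 = $9

$9


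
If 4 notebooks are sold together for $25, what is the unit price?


Total cost: $25
Number of items: 4
Unit price: $25 / 4 = $6.25

$6.25


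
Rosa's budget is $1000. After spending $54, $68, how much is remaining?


Add up expenses:
$54 + $68 = $122
Subtract from budget:
$1000 - $122 = $878

$878


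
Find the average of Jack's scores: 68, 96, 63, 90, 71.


Add the scores:
68 + 96 + 63 + 90 + 71 = 388
Divide by the number of tests:
388 / 5 = 77.6

77.6


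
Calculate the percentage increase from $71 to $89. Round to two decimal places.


Find the absolute change:
|89 - 71| = 18
Divide by original and multiply by 100:
18 / 71 x 100 = 25.3521...% ≈ 25.35%

25.35%


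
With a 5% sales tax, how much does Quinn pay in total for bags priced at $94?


Calculate the tax:
5% of $94 = $4.70
Add tax to price:
$94 + $4.70 = $98.70

$98.70


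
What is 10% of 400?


Convert percentage to decimal:
10% = 0.1
Multiply:
400 x 0.1 = 40

40


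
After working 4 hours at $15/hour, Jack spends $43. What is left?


Calculate earnings:
4 x $15 = $60
Subtract spending:
$60 - $43 = $17

$17


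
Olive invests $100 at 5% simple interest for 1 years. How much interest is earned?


Use the formula I = P x R x T / 100
P x R x T = 100 x 5 x 1 = 500
I = 500 / 100 = $5

$5


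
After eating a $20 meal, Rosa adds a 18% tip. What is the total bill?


Calculate the tip:
18% of $20 = $3.60
Add tip to meal cost:
$20 + $3.60 = $23.60

$23.60


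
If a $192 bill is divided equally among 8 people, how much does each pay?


Total bill: $192
Number of people: 8
Each pays: $192 / 8 = $24

$24


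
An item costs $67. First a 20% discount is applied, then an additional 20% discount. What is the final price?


First discount:
20% of $67 = $13.40
Price after first discount:
$67 - $13.40 = $53.60
Second discount:
20% of $53.60 = $10.72
Final price:
$53.60 - $10.72 = $42.88

$42.88


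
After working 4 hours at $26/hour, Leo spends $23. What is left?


Calculate earnings:
4 x $26 = $104
Subtract spending:
$104 - $23 = $81

$81


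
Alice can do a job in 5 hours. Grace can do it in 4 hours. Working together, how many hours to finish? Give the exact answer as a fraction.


Alice's rate: 1/5 of the job per hour
Grace's rate: 1/4 of the job per hour
Combined rate: 1/5 + 1/4 = 9/20 per hour
Time = 1 / (9/20) = 20/9 hours (≈ 2.22 hours)

20/9 hours


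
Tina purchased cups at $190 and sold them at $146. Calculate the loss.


Selling price = $146
Cost price = $190
Loss = cost price - selling price:
Loss = $190 - $146 = $44

$44


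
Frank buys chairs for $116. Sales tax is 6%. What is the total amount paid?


Calculate the tax:
6% of $116 = $6.96
Add tax to price:
$116 + $6.96 = $122.96

$122.96


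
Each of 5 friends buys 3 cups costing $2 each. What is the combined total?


Cost per person:
3 x $2 = $6
Group total:
5 x $6 = $30

$30


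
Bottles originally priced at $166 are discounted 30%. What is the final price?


Calculate the discount amount:
30% of $166 = $49.80
Subtract from original:
$166 - $49.80 = $116.20

$116.20


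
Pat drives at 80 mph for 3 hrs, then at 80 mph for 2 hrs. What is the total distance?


Leg 1 distance:
80 x 3 = 240 miles
Leg 2 distance:
80 x 2 = 160 miles
Total distance:
240 + 160 = 400 miles

400 miles


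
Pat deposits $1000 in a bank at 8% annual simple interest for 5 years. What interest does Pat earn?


Use the formula I = P x R x T / 100
P x R x T = 1000 x 8 x 5 = 40000
I = 40000 / 100 = $400

$400


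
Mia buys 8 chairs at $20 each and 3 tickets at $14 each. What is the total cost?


Cost of chairs:
8 x $20 = $160
Cost of tickets:
3 x $14 = $42
Add both:
$160 + $42 = $202

$202


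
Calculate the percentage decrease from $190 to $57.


Find the absolute change:
|57 - 190| = 133
Divide by original and multiply by 100:
133 / 190 x 100 = 70%

70%


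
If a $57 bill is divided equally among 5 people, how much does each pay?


Total bill: $57
Number of people: 5
Each pays: $57 / 5 = $11.40

$11.40


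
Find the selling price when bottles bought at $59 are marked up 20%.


Calculate the markup amount:
20% of $59 = $11.80
Add to cost:
$59 + $11.80 = $70.80

$70.80


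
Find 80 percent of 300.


Convert percentage to decimal:
80% = 0.8
Multiply:
300 x 0.8 = 240

240


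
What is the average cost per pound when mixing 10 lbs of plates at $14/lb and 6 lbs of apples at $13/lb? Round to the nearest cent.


Cost of plates:
10 x $14 = $140
Cost of apples:
6 x $13 = $78
Total cost: $140 + $78 = $218
Total weight: 16 lbs
Average: $218 / 16 = $13.625 ≈ $13.63/lb

$13.63/lb


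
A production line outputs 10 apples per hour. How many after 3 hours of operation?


Production rate: 10 apples per hour
Time: 3 hours
Total: 10 x 3 = 30 apples

30 apples


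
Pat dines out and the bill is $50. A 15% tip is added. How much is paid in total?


Calculate the tip:
15% of $50 = $7.50
Add tip to meal cost:
$50 + $7.50 = $57.50

$57.50


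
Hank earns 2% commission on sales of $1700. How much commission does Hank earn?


Convert rate to decimal:
2% = 0.02
Multiply by sales:
$1700 x 0.02 = $34

$34


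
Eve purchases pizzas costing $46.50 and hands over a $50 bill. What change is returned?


Start with the amount paid:
$50
Subtract the price:
$50 - $46.50 = $3.50

$3.50


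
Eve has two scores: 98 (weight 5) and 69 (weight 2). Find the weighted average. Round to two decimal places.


Weighted sum:
5 x 98 + 2 x 69 = 628
Total weight:
5 + 2 = 7
Weighted average:
628 / 7 = 89.7142... ≈ 89.71

89.71


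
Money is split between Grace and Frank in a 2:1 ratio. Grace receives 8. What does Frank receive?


Find the multiplier:
8 / 2 = 4
Apply to Frank's share:
1 x 4 = 4

4


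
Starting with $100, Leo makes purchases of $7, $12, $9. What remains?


Add up expenses:
$7 + $12 + $9 = $28
Subtract from budget:
$100 - $28 = $72

$72


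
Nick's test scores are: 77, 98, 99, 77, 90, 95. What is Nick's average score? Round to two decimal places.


Add the scores:
77 + 98 + 99 + 77 + 90 + 95 = 536
Divide by the number of tests:
536 / 6 = 89.3333... ≈ 89.33

89.33


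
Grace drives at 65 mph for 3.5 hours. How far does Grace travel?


Use the formula: distance = speed x time
Speed = 65 mph, Time = 3.5 hours
65 x 3.5 = 227.5 miles

227.5 miles


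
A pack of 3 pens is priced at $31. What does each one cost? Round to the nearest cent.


Total cost: $31
Number of items: 3
Unit price: $31 / 3 = $10.3333... ≈ $10.33

$10.33


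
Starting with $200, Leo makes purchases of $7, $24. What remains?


Add up expenses:
$7 + $24 = $31
Subtract from budget:
$200 - $31 = $169

$169


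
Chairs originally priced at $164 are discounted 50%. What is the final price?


Calculate the discount amount:
50% of $164 = $82
Subtract from original:
$164 - $82 = $82

$82


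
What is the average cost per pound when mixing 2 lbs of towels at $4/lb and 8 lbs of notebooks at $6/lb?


Cost of towels:
2 x $4 = $8
Cost of notebooks:
8 x $6 = $48
Total cost: $8 + $48 = $56
Total weight: 10 lbs
Average: $56 / 10 = $5.60/lb

$5.60/lb


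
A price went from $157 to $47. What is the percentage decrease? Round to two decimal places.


Find the absolute change:
|47 - 157| = 110
Divide by original and multiply by 100:
110 / 157 x 100 = 70.0636...% ≈ 70.06%

70.06%


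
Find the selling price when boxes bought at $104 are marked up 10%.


Calculate the markup amount:
10% of $104 = $10.40
Add to cost:
$104 + $10.40 = $114.40

$114.40


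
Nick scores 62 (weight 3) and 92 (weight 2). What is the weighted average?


Weighted sum:
3 x 62 + 2 x 92 = 370
Total weight:
3 + 2 = 5
Weighted average:
370 / 5 = 74

74


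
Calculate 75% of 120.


Convert percentage to decimal:
75% = 0.75
Multiply:
120 x 0.75 = 90

90


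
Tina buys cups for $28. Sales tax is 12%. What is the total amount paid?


Calculate the tax:
12% of $28 = $3.36
Add tax to price:
$28 + $3.36 = $31.36

$31.36


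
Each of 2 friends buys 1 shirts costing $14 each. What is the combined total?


Cost per person:
1 x $14 = $14
Group total:
2 x $14 = $28

$28


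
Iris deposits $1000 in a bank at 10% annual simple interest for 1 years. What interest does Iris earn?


Use the formula I = P x R x T / 100
P x R x T = 1000 x 10 x 1 = 10000
I = 10000 / 100 = $100

$100


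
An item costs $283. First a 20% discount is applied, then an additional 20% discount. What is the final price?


First discount:
20% of $283 = $56.60
Price after first discount:
$283 - $56.60 = $226.40
Second discount:
20% of $226.40 = $45.28
Final price:
$226.40 - $45.28 = $181.12

$181.12


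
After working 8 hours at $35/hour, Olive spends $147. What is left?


Calculate earnings:
8 x $35 = $280
Subtract spending:
$280 - $147 = $133

$133


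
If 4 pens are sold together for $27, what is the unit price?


Total cost: $27
Number of items: 4
Unit price: $27 / 4 = $6.75

$6.75


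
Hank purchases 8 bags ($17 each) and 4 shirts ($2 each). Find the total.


Cost of bags:
8 x $17 = $136
Cost of shirts:
4 x $2 = $8
Add both:
$136 + $8 = $144

$144


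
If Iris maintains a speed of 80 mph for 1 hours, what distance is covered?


Use the formula: distance = speed x time
Speed = 80 mph, Time = 1 hours
80 x 1 = 80 miles

80 miles


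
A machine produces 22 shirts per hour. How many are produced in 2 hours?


Production rate: 22 shirts per hour
Time: 2 hours
Total: 22 x 2 = 44 shirts

44 shirts


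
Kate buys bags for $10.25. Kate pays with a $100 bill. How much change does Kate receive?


Start with the amount paid:
$100
Subtract the price:
$100 - $10.25 = $89.75

$89.75


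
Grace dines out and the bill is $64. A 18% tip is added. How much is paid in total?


Calculate the tip:
18% of $64 = $11.52
Add tip to meal cost:
$64 + $11.52 = $75.52

$75.52


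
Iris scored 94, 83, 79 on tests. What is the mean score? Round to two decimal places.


Add the scores:
94 + 83 + 79 = 256
Divide by the number of tests:
256 / 3 = 85.3333... ≈ 85.33

85.33


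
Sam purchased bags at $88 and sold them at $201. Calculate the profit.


Selling price = $201
Cost price = $88
Profit = selling price - cost price:
Profit = $201 - $88 = $113

$113


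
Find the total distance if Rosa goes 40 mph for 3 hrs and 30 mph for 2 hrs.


Leg 1 distance:
40 x 3 = 120 miles
Leg 2 distance:
30 x 2 = 60 miles
Total distance:
120 + 60 = 180 miles

180 miles


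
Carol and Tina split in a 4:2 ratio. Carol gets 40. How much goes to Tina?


Find the multiplier:
40 / 4 = 10
Apply to Tina's share:
2 x 10 = 20

20


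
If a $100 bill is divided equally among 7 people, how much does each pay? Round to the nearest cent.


Total bill: $100
Number of people: 7
Each pays: $100 / 7 = $14.2857... ≈ $14.29

$14.29


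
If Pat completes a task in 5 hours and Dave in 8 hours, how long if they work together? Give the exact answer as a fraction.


Pat's rate: 1/5 of the job per hour
Dave's rate: 1/8 of the job per hour
Combined rate: 1/5 + 1/8 = 13/40 per hour
Time = 1 / (13/40) = 40/13 hours (≈ 3.08 hours)

40/13 hours


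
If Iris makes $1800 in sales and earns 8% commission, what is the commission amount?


Convert rate to decimal:
8% = 0.08
Multiply by sales:
$1800 x 0.08 = $144

$144


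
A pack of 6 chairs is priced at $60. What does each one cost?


Total cost: $60
Number of items: 6
Unit price: $60 / 6 = $10

$10


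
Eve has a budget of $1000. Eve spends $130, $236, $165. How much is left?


Add up expenses:
$130 + $236 + $165 = $531
Subtract from budget:
$1000 - $531 = $469

$469


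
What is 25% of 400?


Convert percentage to decimal:
25% = 0.25
Multiply:
400 x 0.25 = 100

100


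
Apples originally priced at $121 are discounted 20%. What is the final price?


Calculate the discount amount:
20% of $121 = $24.20
Subtract from original:
$121 - $24.20 = $96.80

$96.80


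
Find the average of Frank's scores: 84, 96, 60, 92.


Add the scores:
84 + 96 + 60 + 92 = 332
Divide by the number of tests:
332 / 4 = 83

83


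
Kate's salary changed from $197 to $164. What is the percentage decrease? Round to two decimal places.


Find the absolute change:
|164 - 197| = 33
Divide by original and multiply by 100:
33 / 197 x 100 = 16.7512...% ≈ 16.75%

16.75%


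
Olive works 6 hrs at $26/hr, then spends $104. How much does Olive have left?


Calculate earnings:
6 x $26 = $156
Subtract spending:
$156 - $104 = $52

$52


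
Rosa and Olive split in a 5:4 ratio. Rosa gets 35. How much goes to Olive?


Find the multiplier:
35 / 5 = 7
Apply to Olive's share:
4 x 7 = 28

28


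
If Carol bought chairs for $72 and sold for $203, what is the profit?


Selling price = $203
Cost price = $72
Profit = selling price - cost price:
Profit = $203 - $72 = $131

$131


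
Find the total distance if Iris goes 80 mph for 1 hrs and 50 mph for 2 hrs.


Leg 1 distance:
80 x 1 = 80 miles
Leg 2 distance:
50 x 2 = 100 miles
Total distance:
80 + 100 = 180 miles

180 miles


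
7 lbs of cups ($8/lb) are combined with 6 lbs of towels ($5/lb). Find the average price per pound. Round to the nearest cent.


Cost of cups:
7 x $8 = $56
Cost of towels:
6 x $5 = $30
Total cost: $56 + $30 = $86
Total weight: 13 lbs
Average: $86 / 13 = $6.6153... ≈ $6.62/lb

$6.62/lb


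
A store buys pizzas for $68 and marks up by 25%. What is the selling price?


Calculate the markup amount:
25% of $68 = $17
Add to cost:
$68 + $17 = $85

$85


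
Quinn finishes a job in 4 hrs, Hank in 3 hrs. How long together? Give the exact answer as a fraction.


Quinn's rate: 1/4 of the job per hour
Hank's rate: 1/3 of the job per hour
Combined rate: 1/4 + 1/3 = 7/12 per hour
Time = 1 / (7/12) = 12/7 hours (≈ 1.71 hours)

12/7 hours


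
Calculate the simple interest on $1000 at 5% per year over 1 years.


Use the formula I = P x R x T / 100
P x R x T = 1000 x 5 x 1 = 5000
I = 5000 / 100 = $50

$50


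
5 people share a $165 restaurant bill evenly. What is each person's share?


Total bill: $165
Number of people: 5
Each pays: $165 / 5 = $33

$33


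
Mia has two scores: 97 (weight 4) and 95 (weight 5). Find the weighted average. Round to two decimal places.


Weighted sum:
4 x 97 + 5 x 95 = 863
Total weight:
4 + 5 = 9
Weighted average:
863 / 9 = 95.8888... ≈ 95.89

95.89


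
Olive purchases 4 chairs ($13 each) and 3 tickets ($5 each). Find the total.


Cost of chairs:
4 x $13 = $52
Cost of tickets:
3 x $5 = $15
Add both:
$52 + $15 = $67

$67


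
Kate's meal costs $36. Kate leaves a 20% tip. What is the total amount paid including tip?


Calculate the tip:
20% of $36 = $7.20
Add tip to meal cost:
$36 + $7.20 = $43.20

$43.20


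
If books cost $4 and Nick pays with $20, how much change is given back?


Start with the amount paid:
$20
Subtract the price:
$20 - $4 = $16

$16


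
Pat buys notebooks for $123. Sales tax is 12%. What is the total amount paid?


Calculate the tax:
12% of $123 = $14.76
Add tax to price:
$123 + $14.76 = $137.76

$137.76


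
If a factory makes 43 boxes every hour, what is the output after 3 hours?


Production rate: 43 boxes per hour
Time: 3 hours
Total: 43 x 3 = 129 boxes

129 boxes


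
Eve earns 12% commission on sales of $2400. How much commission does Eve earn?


Convert rate to decimal:
12% = 0.12
Multiply by sales:
$2400 x 0.12 = $288

$288


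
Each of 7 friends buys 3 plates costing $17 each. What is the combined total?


Cost per person:
3 x $17 = $51
Group total:
7 x $51 = $357

$357


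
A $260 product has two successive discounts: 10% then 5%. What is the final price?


First discount:
10% of $260 = $26
Price after first discount:
$260 - $26 = $234
Second discount:
5% of $234 = $11.70
Final price:
$234 - $11.70 = $222.30

$222.30


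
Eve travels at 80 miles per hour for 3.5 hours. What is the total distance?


Use the formula: distance = speed x time
Speed = 80 mph, Time = 3.5 hours
80 x 3.5 = 280 miles

280 miles


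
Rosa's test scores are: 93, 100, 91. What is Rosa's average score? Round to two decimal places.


Add the scores:
93 + 100 + 91 = 284
Divide by the number of tests:
284 / 3 = 94.6666... ≈ 94.67

94.67


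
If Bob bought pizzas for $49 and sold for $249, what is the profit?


Selling price = $249
Cost price = $49
Profit = selling price - cost price:
Profit = $249 - $49 = $200

$200


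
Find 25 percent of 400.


Convert percentage to decimal:
25% = 0.25
Multiply:
400 x 0.25 = 100

100


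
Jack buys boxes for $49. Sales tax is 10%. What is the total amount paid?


Calculate the tax:
10% of $49 = $4.90
Add tax to price:
$49 + $4.90 = $53.90

$53.90


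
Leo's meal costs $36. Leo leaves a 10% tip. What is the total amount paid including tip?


Calculate the tip:
10% of $36 = $3.60
Add tip to meal cost:
$36 + $3.60 = $39.60

$39.60


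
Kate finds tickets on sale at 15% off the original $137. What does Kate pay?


Calculate the discount amount:
15% of $137 = $20.55
Subtract from original:
$137 - $20.55 = $116.45

$116.45


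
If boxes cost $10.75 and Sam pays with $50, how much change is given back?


Start with the amount paid:
$50
Subtract the price:
$50 - $10.75 = $39.25

$39.25


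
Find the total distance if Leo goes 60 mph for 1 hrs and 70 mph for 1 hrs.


Leg 1 distance:
60 x 1 = 60 miles
Leg 2 distance:
70 x 1 = 70 miles
Total distance:
60 + 70 = 130 miles

130 miles


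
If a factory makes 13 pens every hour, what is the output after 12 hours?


Production rate: 13 pens per hour
Time: 12 hours
Total: 13 x 12 = 156 pens

156 pens


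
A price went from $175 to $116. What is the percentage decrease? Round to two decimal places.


Find the absolute change:
|116 - 175| = 59
Divide by original and multiply by 100:
59 / 175 x 100 = 33.7142...% ≈ 33.71%

33.71%


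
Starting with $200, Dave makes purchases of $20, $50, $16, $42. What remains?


Add up expenses:
$20 + $50 + $16 + $42 = $128
Subtract from budget:
$200 - $128 = $72

$72


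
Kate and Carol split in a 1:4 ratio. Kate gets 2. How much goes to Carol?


Find the multiplier:
2 / 1 = 2
Apply to Carol's share:
4 x 2 = 8

8


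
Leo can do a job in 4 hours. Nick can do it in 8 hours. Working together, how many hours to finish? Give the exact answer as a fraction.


Leo's rate: 1/4 of the job per hour
Nick's rate: 1/8 of the job per hour
Combined rate: 1/4 + 1/8 = 3/8 per hour
Time = 1 / (3/8) = 8/3 hours (≈ 2.67 hours)

8/3 hours


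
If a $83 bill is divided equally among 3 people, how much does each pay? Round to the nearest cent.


Total bill: $83
Number of people: 3
Each pays: $83 / 3 = $27.6666... ≈ $27.67

$27.67


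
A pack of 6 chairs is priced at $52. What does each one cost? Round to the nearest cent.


Total cost: $52
Number of items: 6
Unit price: $52 / 6 = $8.6666... ≈ $8.67

$8.67


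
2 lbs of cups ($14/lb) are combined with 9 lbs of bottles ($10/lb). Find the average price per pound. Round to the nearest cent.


Cost of cups:
2 x $14 = $28
Cost of bottles:
9 x $10 = $90
Total cost: $28 + $90 = $118
Total weight: 11 lbs
Average: $118 / 11 = $10.7272... ≈ $10.73/lb

$10.73/lb


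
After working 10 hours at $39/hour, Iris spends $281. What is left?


Calculate earnings:
10 x $39 = $390
Subtract spending:
$390 - $281 = $109

$109


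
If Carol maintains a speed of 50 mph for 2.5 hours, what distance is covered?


Use the formula: distance = speed x time
Speed = 50 mph, Time = 2.5 hours
50 x 2.5 = 125 miles

125 miles


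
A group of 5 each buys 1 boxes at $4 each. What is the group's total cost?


Cost per person:
1 x $4 = $4
Group total:
5 x $4 = $20

$20


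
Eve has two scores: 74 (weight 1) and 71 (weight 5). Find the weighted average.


Weighted sum:
1 x 74 + 5 x 71 = 429
Total weight:
1 + 5 = 6
Weighted average:
429 / 6 = 71.5

71.5


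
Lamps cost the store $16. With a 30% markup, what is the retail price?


Calculate the markup amount:
30% of $16 = $4.80
Add to cost:
$16 + $4.80 = $20.80

$20.80


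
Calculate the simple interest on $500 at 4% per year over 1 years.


Use the formula I = P x R x T / 100
P x R x T = 500 x 4 x 1 = 2000
I = 2000 / 100 = $20

$20


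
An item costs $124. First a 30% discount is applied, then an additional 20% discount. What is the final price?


First discount:
30% of $124 = $37.20
Price after first discount:
$124 - $37.20 = $86.80
Second discount:
20% of $86.80 = $17.36
Final price:
$86.80 - $17.36 = $69.44

$69.44


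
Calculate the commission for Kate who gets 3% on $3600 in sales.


Convert rate to decimal:
3% = 0.03
Multiply by sales:
$3600 x 0.03 = $108

$108


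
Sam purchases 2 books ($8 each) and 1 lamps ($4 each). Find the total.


Cost of books:
2 x $8 = $16
Cost of lamps:
1 x $4 = $4
Add both:
$16 + $4 = $20

$20


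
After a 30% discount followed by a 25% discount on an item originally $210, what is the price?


First discount:
30% of $210 = $63
Price after first discount:
$210 - $63 = $147
Second discount:
25% of $147 = $36.75
Final price:
$147 - $36.75 = $110.25

$110.25


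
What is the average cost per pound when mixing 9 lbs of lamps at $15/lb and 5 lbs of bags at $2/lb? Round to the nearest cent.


Cost of lamps:
9 x $15 = $135
Cost of bags:
5 x $2 = $10
Total cost: $135 + $10 = $145
Total weight: 14 lbs
Average: $145 / 14 = $10.3571... ≈ $10.36/lb

$10.36/lb


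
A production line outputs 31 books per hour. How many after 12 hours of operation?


Production rate: 31 books per hour
Time: 12 hours
Total: 31 x 12 = 372 books

372 books


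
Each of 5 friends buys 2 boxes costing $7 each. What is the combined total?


Cost per person:
2 x $7 = $14
Group total:
5 x $14 = $70

$70


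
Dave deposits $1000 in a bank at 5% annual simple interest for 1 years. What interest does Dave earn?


Use the formula I = P x R x T / 100
P x R x T = 1000 x 5 x 1 = 5000
I = 5000 / 100 = $50

$50


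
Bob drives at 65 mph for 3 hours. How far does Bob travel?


Use the formula: distance = speed x time
Speed = 65 mph, Time = 3 hours
65 x 3 = 195 miles

195 miles


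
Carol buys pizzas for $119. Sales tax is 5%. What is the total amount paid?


Calculate the tax:
5% of $119 = $5.95
Add tax to price:
$119 + $5.95 = $124.95

$124.95


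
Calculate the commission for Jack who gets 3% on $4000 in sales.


Convert rate to decimal:
3% = 0.03
Multiply by sales:
$4000 x 0.03 = $120

$120


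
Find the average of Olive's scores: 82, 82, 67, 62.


Add the scores:
82 + 82 + 67 + 62 = 293
Divide by the number of tests:
293 / 4 = 73.25

73.25


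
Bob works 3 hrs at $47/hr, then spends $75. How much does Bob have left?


Calculate earnings:
3 x $47 = $141
Subtract spending:
$141 - $75 = $66

$66


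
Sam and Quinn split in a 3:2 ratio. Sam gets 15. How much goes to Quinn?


Find the multiplier:
15 / 3 = 5
Apply to Quinn's share:
2 x 5 = 10

10


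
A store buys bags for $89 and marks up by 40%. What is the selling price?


Calculate the markup amount:
40% of $89 = $35.60
Add to cost:
$89 + $35.60 = $124.60

$124.60


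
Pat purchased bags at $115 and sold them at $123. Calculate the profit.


Selling price = $123
Cost price = $115
Profit = selling price - cost price:
Profit = $123 - $115 = $8

$8


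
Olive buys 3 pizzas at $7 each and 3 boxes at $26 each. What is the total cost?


Cost of pizzas:
3 x $7 = $21
Cost of boxes:
3 x $26 = $78
Add both:
$21 + $78 = $99

$99


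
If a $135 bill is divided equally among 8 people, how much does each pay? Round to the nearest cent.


Total bill: $135
Number of people: 8
Each pays: $135 / 8 = $16.875 ≈ $16.88

$16.88


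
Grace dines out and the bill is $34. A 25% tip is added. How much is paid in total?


Calculate the tip:
25% of $34 = $8.50
Add tip to meal cost:
$34 + $8.50 = $42.50

$42.50


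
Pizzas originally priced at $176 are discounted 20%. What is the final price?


Calculate the discount amount:
20% of $176 = $35.20
Subtract from original:
$176 - $35.20 = $140.80

$140.80


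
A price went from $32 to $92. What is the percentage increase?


Find the absolute change:
|92 - 32| = 60
Divide by original and multiply by 100:
60 / 32 x 100 = 187.5%

187.5%


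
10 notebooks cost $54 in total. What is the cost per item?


Total cost: $54
Number of items: 10
Unit price: $54 / 10 = $5.40

$5.40


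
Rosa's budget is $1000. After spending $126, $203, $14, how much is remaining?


Add up expenses:
$126 + $203 + $14 = $343
Subtract from budget:
$1000 - $343 = $657

$657


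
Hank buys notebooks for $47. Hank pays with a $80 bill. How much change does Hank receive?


Start with the amount paid:
$80
Subtract the price:
$80 - $47 = $33

$33


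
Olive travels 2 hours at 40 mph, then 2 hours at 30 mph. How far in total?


Leg 1 distance:
40 x 2 = 80 miles
Leg 2 distance:
30 x 2 = 60 miles
Total distance:
80 + 60 = 140 miles

140 miles


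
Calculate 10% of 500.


Convert percentage to decimal:
10% = 0.1
Multiply:
500 x 0.1 = 50

50


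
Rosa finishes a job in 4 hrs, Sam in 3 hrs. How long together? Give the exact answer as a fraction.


Rosa's rate: 1/4 of the job per hour
Sam's rate: 1/3 of the job per hour
Combined rate: 1/4 + 1/3 = 7/12 per hour
Time = 1 / (7/12) = 12/7 hours (≈ 1.71 hours)

12/7 hours


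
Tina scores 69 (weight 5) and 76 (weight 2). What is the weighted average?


Weighted sum:
5 x 69 + 2 x 76 = 497
Total weight:
5 + 2 = 7
Weighted average:
497 / 7 = 71

71


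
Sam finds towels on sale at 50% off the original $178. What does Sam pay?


Calculate the discount amount:
50% of $178 = $89
Subtract from original:
$178 - $89 = $89

$89


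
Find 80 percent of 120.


Convert percentage to decimal:
80% = 0.8
Multiply:
120 x 0.8 = 96

96


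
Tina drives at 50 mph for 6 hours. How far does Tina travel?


Use the formula: distance = speed x time
Speed = 50 mph, Time = 6 hours
50 x 6 = 300 miles

300 miles


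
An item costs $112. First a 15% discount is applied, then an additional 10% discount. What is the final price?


First discount:
15% of $112 = $16.80
Price after first discount:
$112 - $16.80 = $95.20
Second discount:
10% of $95.20 = $9.52
Final price:
$95.20 - $9.52 = $85.68

$85.68


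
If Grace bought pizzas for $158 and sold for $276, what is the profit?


Selling price = $276
Cost price = $158
Profit = selling price - cost price:
Profit = $276 - $158 = $118

$118


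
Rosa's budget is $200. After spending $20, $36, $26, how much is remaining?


Add up expenses:
$20 + $36 + $26 = $82
Subtract from budget:
$200 - $82 = $118

$118


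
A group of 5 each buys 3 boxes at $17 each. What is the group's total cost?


Cost per person:
3 x $17 = $51
Group total:
5 x $51 = $255

$255


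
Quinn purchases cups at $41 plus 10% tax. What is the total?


Calculate the tax:
10% of $41 = $4.10
Add tax to price:
$41 + $4.10 = $45.10

$45.10


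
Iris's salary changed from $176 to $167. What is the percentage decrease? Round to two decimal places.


Find the absolute change:
|167 - 176| = 9
Divide by original and multiply by 100:
9 / 176 x 100 = 5.1136...% ≈ 5.11%

5.11%


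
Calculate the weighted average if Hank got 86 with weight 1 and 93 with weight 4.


Weighted sum:
1 x 86 + 4 x 93 = 458
Total weight:
1 + 4 = 5
Weighted average:
458 / 5 = 91.6

91.6


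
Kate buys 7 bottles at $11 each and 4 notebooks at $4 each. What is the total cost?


Cost of bottles:
7 x $11 = $77
Cost of notebooks:
4 x $4 = $16
Add both:
$77 + $16 = $93

$93


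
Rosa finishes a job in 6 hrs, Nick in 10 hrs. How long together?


Rosa's rate: 1/6 of the job per hour
Nick's rate: 1/10 of the job per hour
Combined rate: 1/6 + 1/10 = 4/15 per hour
Time = 1 / (4/15) = 15/4 = 3.75 hours

3.75 hours


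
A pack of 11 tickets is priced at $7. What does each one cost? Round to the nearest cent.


Total cost: $7
Number of items: 11
Unit price: $7 / 11 = $0.6363... ≈ $0.64

$0.64


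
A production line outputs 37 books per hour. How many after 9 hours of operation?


Production rate: 37 books per hour
Time: 9 hours
Total: 37 x 9 = 333 books

333 books


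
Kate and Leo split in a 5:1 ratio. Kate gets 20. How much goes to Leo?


Find the multiplier:
20 / 5 = 4
Apply to Leo's share:
1 x 4 = 4

4


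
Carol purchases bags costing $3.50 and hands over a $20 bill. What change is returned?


Start with the amount paid:
$20
Subtract the price:
$20 - $3.50 = $16.50

$16.50


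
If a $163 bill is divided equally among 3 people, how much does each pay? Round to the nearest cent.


Total bill: $163
Number of people: 3
Each pays: $163 / 3 = $54.3333... ≈ $54.33

$54.33


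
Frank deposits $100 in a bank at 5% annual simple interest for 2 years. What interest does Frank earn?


Use the formula I = P x R x T / 100
P x R x T = 100 x 5 x 2 = 1000
I = 1000 / 100 = $10

$10


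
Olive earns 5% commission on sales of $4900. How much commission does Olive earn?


Convert rate to decimal:
5% = 0.05
Multiply by sales:
$4900 x 0.05 = $245

$245


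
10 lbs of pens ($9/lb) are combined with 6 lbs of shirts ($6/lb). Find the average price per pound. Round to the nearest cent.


Cost of pens:
10 x $9 = $90
Cost of shirts:
6 x $6 = $36
Total cost: $90 + $36 = $126
Total weight: 16 lbs
Average: $126 / 16 = $7.875 ≈ $7.88/lb

$7.88/lb


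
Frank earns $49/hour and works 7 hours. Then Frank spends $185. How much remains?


Calculate earnings:
7 x $49 = $343
Subtract spending:
$343 - $185 = $158

$158


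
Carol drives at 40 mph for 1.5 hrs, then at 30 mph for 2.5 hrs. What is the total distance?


Leg 1 distance:
40 x 1.5 = 60 miles
Leg 2 distance:
30 x 2.5 = 75 miles
Total distance:
60 + 75 = 135 miles

135 miles


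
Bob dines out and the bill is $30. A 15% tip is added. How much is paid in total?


Calculate the tip:
15% of $30 = $4.50
Add tip to meal cost:
$30 + $4.50 = $34.50

$34.50


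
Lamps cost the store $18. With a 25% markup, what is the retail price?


Calculate the markup amount:
25% of $18 = $4.50
Add to cost:
$18 + $4.50 = $22.50

$22.50


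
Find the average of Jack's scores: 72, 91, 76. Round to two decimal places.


Add the scores:
72 + 91 + 76 = 239
Divide by the number of tests:
239 / 3 = 79.6666... ≈ 79.67

79.67


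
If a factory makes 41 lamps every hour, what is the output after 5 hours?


Production rate: 41 lamps per hour
Time: 5 hours
Total: 41 x 5 = 205 lamps

205 lamps


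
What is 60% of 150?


Convert percentage to decimal:
60% = 0.6
Multiply:
150 x 0.6 = 90

90


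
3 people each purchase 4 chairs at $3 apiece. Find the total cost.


Cost per person:
4 x $3 = $12
Group total:
3 x $12 = $36

$36


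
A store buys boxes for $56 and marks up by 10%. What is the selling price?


Calculate the markup amount:
10% of $56 = $5.60
Add to cost:
$56 + $5.60 = $61.60

$61.60


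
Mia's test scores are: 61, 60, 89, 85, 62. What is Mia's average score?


Add the scores:
61 + 60 + 89 + 85 + 62 = 357
Divide by the number of tests:
357 / 5 = 71.4

71.4


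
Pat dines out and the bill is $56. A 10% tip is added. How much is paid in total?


Calculate the tip:
10% of $56 = $5.60
Add tip to meal cost:
$56 + $5.60 = $61.60

$61.60


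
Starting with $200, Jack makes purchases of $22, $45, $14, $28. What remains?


Add up expenses:
$22 + $45 + $14 + $28 = $109
Subtract from budget:
$200 - $109 = $91

$91


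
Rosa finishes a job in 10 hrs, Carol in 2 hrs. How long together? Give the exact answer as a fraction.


Rosa's rate: 1/10 of the job per hour
Carol's rate: 1/2 of the job per hour
Combined rate: 1/10 + 1/2 = 3/5 per hour
Time = 1 / (3/5) = 5/3 hours (≈ 1.67 hours)

5/3 hours


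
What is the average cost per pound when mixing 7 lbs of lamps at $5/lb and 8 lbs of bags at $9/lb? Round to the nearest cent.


Cost of lamps:
7 x $5 = $35
Cost of bags:
8 x $9 = $72
Total cost: $35 + $72 = $107
Total weight: 15 lbs
Average: $107 / 15 = $7.1333... ≈ $7.13/lb

$7.13/lb


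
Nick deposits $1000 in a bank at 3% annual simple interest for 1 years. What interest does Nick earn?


Use the formula I = P x R x T / 100
P x R x T = 1000 x 3 x 1 = 3000
I = 3000 / 100 = $30

$30


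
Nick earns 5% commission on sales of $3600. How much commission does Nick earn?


Convert rate to decimal:
5% = 0.05
Multiply by sales:
$3600 x 0.05 = $180

$180
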